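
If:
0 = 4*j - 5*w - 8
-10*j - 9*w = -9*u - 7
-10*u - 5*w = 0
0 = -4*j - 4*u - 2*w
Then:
No Solution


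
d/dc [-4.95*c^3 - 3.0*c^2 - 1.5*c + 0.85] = -14.85*c^2 - 6.0*c - 1.5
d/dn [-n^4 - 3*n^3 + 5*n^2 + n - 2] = -4*n^3 - 9*n^2 + 10*n + 1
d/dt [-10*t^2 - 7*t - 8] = -20*t - 7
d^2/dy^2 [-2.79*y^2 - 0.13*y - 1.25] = -5.58000000000000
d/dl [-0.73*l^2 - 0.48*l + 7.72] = -1.46*l - 0.48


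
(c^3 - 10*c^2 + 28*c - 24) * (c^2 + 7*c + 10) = c^5 - 3*c^4 - 32*c^3 + 72*c^2 + 112*c - 240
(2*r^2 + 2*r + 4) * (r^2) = 2*r^4 + 2*r^3 + 4*r^2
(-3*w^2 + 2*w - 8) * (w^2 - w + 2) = -3*w^4 + 5*w^3 - 16*w^2 + 12*w - 16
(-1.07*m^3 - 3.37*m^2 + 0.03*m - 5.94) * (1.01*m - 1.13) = -1.0807*m^4 - 2.1946*m^3 + 3.8384*m^2 - 6.0333*m + 6.7122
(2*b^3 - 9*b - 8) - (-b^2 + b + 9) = 2*b^3 + b^2 - 10*b - 17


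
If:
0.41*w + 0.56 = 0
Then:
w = -1.37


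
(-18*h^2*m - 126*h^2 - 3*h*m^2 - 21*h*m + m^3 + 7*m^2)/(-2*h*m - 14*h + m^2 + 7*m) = (18*h^2 + 3*h*m - m^2)/(2*h - m)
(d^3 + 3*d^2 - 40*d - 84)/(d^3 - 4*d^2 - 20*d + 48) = (d^2 + 9*d + 14)/(d^2 + 2*d - 8)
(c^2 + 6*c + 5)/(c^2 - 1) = (c + 5)/(c - 1)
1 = 1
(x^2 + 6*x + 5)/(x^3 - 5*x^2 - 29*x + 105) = (x + 1)/(x^2 - 10*x + 21)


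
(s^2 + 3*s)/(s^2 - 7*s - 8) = s*(s + 3)/(s^2 - 7*s - 8)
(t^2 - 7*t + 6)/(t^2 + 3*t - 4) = (t - 6)/(t + 4)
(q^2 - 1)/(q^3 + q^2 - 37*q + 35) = (q + 1)/(q^2 + 2*q - 35)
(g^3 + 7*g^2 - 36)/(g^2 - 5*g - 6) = (-g^3 - 7*g^2 + 36)/(-g^2 + 5*g + 6)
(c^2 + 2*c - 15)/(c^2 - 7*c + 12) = (c + 5)/(c - 4)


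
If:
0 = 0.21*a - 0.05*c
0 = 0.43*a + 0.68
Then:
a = -1.58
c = -6.64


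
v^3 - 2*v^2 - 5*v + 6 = (v - 3)*(v - 1)*(v + 2)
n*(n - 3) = n^2 - 3*n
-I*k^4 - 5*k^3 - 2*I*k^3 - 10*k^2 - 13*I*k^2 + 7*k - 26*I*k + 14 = (k + 2)*(k - 7*I)*(k + I)*(-I*k + 1)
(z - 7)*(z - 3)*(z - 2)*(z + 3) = z^4 - 9*z^3 + 5*z^2 + 81*z - 126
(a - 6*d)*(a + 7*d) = a^2 + a*d - 42*d^2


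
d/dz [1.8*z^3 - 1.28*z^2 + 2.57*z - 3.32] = 5.4*z^2 - 2.56*z + 2.57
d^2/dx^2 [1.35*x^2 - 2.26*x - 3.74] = 2.70000000000000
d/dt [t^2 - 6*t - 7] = 2*t - 6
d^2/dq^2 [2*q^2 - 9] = 4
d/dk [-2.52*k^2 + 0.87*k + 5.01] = 0.87 - 5.04*k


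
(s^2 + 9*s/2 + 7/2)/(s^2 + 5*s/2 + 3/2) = (2*s + 7)/(2*s + 3)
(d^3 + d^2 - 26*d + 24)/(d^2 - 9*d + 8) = (d^2 + 2*d - 24)/(d - 8)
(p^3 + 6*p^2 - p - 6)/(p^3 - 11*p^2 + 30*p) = (p^3 + 6*p^2 - p - 6)/(p*(p^2 - 11*p + 30))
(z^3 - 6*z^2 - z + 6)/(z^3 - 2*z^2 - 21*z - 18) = (z - 1)/(z + 3)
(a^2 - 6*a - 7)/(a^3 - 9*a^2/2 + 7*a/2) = 2*(a^2 - 6*a - 7)/(a*(2*a^2 - 9*a + 7))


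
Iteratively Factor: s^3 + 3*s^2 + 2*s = (s + 2)*(s^2 + s) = s*(s + 2)*(s + 1)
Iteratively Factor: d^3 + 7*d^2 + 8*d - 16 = (d - 1)*(d^2 + 8*d + 16) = (d - 1)*(d + 4)*(d + 4)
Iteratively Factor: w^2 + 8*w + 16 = (w + 4)*(w + 4)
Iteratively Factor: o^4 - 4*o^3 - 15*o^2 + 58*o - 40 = (o + 4)*(o^3 - 8*o^2 + 17*o - 10) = (o - 1)*(o + 4)*(o^2 - 7*o + 10) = (o - 2)*(o - 1)*(o + 4)*(o - 5)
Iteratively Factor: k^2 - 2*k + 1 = (k - 1)*(k - 1)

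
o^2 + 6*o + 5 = (o + 1)*(o + 5)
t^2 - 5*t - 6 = (t - 6)*(t + 1)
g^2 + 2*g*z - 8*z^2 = (g - 2*z)*(g + 4*z)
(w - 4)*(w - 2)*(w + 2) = w^3 - 4*w^2 - 4*w + 16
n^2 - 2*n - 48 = (n - 8)*(n + 6)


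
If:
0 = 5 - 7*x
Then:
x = 5/7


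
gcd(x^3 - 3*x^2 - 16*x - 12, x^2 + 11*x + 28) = 1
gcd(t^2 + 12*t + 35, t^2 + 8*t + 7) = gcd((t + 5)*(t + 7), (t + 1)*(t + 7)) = t + 7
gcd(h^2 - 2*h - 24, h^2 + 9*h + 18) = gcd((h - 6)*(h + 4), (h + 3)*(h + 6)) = 1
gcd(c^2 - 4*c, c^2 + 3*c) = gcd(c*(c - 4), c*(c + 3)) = c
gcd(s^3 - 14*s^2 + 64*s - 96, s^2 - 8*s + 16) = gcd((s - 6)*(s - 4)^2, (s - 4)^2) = s^2 - 8*s + 16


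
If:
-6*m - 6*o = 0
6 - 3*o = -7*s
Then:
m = -7*s/3 - 2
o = 7*s/3 + 2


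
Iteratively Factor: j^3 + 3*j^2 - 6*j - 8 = (j + 4)*(j^2 - j - 2) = (j + 1)*(j + 4)*(j - 2)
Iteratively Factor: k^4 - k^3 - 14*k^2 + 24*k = (k - 3)*(k^3 + 2*k^2 - 8*k) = (k - 3)*(k - 2)*(k^2 + 4*k) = (k - 3)*(k - 2)*(k + 4)*(k)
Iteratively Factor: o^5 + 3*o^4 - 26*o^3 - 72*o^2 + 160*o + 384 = (o + 2)*(o^4 + o^3 - 28*o^2 - 16*o + 192) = (o - 3)*(o + 2)*(o^3 + 4*o^2 - 16*o - 64) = (o - 3)*(o + 2)*(o + 4)*(o^2 - 16) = (o - 4)*(o - 3)*(o + 2)*(o + 4)*(o + 4)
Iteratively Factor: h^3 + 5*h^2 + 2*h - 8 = (h + 4)*(h^2 + h - 2) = (h + 2)*(h + 4)*(h - 1)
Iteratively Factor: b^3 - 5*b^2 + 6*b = (b - 2)*(b^2 - 3*b) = (b - 3)*(b - 2)*(b)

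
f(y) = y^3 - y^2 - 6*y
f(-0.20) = 1.15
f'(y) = 3*y^2 - 2*y - 6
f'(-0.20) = -5.48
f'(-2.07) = 10.99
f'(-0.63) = -3.55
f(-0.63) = 3.13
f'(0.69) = -5.95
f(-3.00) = -18.00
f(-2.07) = -0.73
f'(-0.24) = -5.35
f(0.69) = -4.29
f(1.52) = -7.92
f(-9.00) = -756.00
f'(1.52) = -2.11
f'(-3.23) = 31.76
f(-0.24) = 1.37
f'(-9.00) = 255.00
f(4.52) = 44.80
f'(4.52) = 46.25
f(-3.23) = -24.75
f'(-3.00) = 27.00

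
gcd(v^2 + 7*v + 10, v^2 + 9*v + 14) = v + 2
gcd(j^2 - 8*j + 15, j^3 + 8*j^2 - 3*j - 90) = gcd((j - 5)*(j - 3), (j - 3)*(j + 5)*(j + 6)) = j - 3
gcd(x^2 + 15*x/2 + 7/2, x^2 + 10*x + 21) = x + 7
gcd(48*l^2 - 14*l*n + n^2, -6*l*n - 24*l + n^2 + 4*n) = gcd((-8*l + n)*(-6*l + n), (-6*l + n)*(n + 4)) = 6*l - n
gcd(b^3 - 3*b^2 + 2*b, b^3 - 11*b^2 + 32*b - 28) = b - 2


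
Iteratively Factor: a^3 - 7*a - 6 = (a + 2)*(a^2 - 2*a - 3) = (a + 1)*(a + 2)*(a - 3)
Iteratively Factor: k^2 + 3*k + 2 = (k + 2)*(k + 1)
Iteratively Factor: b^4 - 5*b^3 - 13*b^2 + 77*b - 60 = (b - 3)*(b^3 - 2*b^2 - 19*b + 20) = (b - 3)*(b + 4)*(b^2 - 6*b + 5) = (b - 5)*(b - 3)*(b + 4)*(b - 1)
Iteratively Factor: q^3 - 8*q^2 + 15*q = (q - 3)*(q^2 - 5*q) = q*(q - 3)*(q - 5)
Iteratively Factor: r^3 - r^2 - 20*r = (r)*(r^2 - r - 20) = r*(r - 5)*(r + 4)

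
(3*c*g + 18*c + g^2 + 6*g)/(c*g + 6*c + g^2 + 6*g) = (3*c + g)/(c + g)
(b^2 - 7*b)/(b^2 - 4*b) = (b - 7)/(b - 4)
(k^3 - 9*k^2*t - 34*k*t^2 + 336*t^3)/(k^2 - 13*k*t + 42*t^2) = (-k^2 + 2*k*t + 48*t^2)/(-k + 6*t)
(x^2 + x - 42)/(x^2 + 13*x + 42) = (x - 6)/(x + 6)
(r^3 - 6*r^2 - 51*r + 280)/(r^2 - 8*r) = r + 2 - 35/r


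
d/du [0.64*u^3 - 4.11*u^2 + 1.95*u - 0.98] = 1.92*u^2 - 8.22*u + 1.95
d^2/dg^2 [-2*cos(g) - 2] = 2*cos(g)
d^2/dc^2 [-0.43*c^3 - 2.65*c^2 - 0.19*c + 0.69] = -2.58*c - 5.3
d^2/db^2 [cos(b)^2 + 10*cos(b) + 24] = -10*cos(b) - 2*cos(2*b)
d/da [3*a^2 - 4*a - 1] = 6*a - 4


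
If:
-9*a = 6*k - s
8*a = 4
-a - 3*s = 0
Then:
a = 1/2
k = -7/9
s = -1/6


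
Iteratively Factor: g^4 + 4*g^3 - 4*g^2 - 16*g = (g + 4)*(g^3 - 4*g) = g*(g + 4)*(g^2 - 4) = g*(g - 2)*(g + 4)*(g + 2)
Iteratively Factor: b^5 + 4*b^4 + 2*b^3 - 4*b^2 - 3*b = (b + 1)*(b^4 + 3*b^3 - b^2 - 3*b) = b*(b + 1)*(b^3 + 3*b^2 - b - 3) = b*(b + 1)*(b + 3)*(b^2 - 1) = b*(b + 1)^2*(b + 3)*(b - 1)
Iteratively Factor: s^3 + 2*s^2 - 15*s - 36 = (s + 3)*(s^2 - s - 12) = (s + 3)^2*(s - 4)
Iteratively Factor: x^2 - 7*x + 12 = (x - 4)*(x - 3)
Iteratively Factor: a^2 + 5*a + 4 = (a + 4)*(a + 1)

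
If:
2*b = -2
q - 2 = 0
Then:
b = -1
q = 2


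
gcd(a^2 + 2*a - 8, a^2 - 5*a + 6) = a - 2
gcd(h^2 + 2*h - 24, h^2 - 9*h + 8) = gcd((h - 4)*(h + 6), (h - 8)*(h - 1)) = 1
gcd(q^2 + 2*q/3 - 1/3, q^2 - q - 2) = q + 1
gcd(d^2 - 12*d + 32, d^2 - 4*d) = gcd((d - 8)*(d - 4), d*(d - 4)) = d - 4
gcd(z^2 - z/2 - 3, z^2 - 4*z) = 1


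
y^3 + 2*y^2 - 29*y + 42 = (y - 3)*(y - 2)*(y + 7)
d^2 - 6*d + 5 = (d - 5)*(d - 1)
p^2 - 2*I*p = p*(p - 2*I)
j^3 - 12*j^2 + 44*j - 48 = (j - 6)*(j - 4)*(j - 2)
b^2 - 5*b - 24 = (b - 8)*(b + 3)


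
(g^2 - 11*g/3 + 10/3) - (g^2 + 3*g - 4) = 22/3 - 20*g/3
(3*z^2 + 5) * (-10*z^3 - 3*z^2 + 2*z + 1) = -30*z^5 - 9*z^4 - 44*z^3 - 12*z^2 + 10*z + 5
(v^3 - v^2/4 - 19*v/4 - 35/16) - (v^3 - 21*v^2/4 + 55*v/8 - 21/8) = 5*v^2 - 93*v/8 + 7/16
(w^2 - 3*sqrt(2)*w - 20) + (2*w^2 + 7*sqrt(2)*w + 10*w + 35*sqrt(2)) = 3*w^2 + 4*sqrt(2)*w + 10*w - 20 + 35*sqrt(2)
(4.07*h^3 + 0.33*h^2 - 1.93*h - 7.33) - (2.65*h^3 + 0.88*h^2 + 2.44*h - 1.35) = 1.42*h^3 - 0.55*h^2 - 4.37*h - 5.98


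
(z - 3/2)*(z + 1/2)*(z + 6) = z^3 + 5*z^2 - 27*z/4 - 9/2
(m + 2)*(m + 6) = m^2 + 8*m + 12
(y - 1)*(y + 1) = y^2 - 1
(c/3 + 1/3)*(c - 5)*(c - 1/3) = c^3/3 - 13*c^2/9 - 11*c/9 + 5/9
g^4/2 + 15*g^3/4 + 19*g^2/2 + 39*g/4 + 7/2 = (g/2 + 1/2)*(g + 1)*(g + 2)*(g + 7/2)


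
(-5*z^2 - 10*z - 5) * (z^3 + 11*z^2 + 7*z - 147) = -5*z^5 - 65*z^4 - 150*z^3 + 610*z^2 + 1435*z + 735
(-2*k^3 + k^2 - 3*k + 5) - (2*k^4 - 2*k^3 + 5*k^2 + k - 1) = -2*k^4 - 4*k^2 - 4*k + 6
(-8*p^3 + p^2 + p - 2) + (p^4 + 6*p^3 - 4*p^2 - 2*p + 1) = p^4 - 2*p^3 - 3*p^2 - p - 1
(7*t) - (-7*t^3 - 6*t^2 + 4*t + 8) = 7*t^3 + 6*t^2 + 3*t - 8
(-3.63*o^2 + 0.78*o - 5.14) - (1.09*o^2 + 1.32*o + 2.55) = -4.72*o^2 - 0.54*o - 7.69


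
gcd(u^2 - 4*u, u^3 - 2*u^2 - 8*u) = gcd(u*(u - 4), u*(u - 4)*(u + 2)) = u^2 - 4*u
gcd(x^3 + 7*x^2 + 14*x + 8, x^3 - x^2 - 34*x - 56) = x^2 + 6*x + 8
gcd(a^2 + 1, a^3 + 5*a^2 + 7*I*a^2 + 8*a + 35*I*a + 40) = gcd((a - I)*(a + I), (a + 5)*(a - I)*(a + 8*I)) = a - I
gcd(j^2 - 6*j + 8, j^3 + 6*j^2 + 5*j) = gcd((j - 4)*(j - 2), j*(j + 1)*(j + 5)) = 1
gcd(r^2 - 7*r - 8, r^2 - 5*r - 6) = r + 1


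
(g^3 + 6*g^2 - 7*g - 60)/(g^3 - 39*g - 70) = (g^2 + g - 12)/(g^2 - 5*g - 14)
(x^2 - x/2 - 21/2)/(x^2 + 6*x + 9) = (x - 7/2)/(x + 3)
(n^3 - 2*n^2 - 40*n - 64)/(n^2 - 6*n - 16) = n + 4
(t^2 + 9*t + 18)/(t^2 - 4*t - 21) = (t + 6)/(t - 7)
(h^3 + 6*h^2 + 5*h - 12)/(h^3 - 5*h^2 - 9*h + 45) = (h^2 + 3*h - 4)/(h^2 - 8*h + 15)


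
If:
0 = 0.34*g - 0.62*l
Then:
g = 1.82352941176471*l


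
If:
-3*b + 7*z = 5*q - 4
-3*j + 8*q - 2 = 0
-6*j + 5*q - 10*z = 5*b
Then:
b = 127*z/8 + 3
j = -65*z/3 - 10/3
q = -65*z/8 - 1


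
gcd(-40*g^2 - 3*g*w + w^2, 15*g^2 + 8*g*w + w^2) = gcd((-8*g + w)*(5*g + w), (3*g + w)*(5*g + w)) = 5*g + w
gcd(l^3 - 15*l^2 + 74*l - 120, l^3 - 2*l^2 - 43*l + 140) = l^2 - 9*l + 20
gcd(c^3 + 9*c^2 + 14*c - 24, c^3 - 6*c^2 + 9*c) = 1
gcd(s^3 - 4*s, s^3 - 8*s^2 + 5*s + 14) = s - 2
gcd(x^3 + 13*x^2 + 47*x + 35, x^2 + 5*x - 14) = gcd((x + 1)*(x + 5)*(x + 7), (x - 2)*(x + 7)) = x + 7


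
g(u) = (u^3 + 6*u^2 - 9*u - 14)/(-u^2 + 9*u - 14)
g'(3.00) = 6.00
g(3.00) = 10.00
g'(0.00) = 1.29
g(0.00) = 1.00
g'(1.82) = 3.17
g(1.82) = 4.80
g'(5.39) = 42.21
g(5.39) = 49.18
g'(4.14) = 12.69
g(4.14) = 20.02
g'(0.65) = 1.78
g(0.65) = 1.99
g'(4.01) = 11.53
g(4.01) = 18.45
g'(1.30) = 2.45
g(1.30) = 3.35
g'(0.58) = 1.72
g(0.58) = 1.87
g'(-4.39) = -0.14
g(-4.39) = -0.78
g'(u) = (2*u - 9)*(u^3 + 6*u^2 - 9*u - 14)/(-u^2 + 9*u - 14)^2 + (3*u^2 + 12*u - 9)/(-u^2 + 9*u - 14) = (-u^2 + 14*u + 63)/(u^2 - 14*u + 49)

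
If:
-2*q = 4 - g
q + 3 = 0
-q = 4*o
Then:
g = -2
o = 3/4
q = -3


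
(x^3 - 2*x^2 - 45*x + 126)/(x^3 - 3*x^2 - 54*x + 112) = (x^2 - 9*x + 18)/(x^2 - 10*x + 16)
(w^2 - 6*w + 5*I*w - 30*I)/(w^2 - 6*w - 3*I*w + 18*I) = (w + 5*I)/(w - 3*I)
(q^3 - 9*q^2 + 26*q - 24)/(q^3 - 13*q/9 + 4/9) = 9*(q^3 - 9*q^2 + 26*q - 24)/(9*q^3 - 13*q + 4)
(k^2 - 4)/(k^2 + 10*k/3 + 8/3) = 3*(k - 2)/(3*k + 4)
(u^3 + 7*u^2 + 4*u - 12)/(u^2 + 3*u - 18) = (u^2 + u - 2)/(u - 3)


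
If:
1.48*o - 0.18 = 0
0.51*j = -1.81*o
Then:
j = -0.43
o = 0.12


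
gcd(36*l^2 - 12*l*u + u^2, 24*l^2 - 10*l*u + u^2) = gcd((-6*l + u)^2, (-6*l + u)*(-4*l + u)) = -6*l + u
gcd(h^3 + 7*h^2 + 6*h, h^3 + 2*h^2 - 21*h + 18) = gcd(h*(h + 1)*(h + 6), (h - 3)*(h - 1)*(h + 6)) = h + 6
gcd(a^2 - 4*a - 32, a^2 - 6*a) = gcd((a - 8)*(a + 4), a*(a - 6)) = 1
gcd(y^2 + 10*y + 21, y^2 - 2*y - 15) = y + 3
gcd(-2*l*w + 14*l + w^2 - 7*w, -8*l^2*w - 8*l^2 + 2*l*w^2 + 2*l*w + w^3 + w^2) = -2*l + w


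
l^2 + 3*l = l*(l + 3)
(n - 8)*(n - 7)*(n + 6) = n^3 - 9*n^2 - 34*n + 336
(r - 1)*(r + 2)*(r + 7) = r^3 + 8*r^2 + 5*r - 14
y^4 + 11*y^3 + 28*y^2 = y^2*(y + 4)*(y + 7)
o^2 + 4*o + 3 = (o + 1)*(o + 3)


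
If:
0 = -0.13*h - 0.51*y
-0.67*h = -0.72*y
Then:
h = 0.00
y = 0.00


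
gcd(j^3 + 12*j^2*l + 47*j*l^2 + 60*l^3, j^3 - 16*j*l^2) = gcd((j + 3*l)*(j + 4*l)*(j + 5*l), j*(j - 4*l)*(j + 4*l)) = j + 4*l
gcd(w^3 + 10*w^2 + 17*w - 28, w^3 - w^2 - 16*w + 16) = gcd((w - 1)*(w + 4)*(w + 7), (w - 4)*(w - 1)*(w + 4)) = w^2 + 3*w - 4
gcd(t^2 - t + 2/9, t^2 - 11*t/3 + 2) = t - 2/3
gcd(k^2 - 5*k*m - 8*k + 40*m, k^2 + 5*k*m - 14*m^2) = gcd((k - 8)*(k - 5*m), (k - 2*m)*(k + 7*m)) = 1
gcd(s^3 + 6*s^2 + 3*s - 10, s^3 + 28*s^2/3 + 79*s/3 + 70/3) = s^2 + 7*s + 10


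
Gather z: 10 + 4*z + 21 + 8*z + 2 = 12*z + 33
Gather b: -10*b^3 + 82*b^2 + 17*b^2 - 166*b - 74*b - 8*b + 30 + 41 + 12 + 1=-10*b^3 + 99*b^2 - 248*b + 84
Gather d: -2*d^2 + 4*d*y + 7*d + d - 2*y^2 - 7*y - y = -2*d^2 + d*(4*y + 8) - 2*y^2 - 8*y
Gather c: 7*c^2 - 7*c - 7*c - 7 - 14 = 7*c^2 - 14*c - 21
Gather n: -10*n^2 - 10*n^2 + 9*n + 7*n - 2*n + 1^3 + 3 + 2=-20*n^2 + 14*n + 6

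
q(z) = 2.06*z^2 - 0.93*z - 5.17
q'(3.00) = 11.43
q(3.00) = 10.58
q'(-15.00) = -62.73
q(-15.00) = 472.28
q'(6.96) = 27.75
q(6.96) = 88.15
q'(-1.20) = -5.87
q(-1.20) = -1.09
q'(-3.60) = -15.76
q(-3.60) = 24.88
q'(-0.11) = -1.38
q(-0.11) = -5.04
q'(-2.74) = -12.22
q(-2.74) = 12.84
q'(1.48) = 5.17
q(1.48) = -2.03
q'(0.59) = 1.50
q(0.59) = -5.00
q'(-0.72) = -3.90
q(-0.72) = -3.43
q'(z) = 4.12*z - 0.93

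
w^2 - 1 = (w - 1)*(w + 1)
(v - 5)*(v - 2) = v^2 - 7*v + 10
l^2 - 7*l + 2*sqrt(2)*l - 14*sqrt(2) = (l - 7)*(l + 2*sqrt(2))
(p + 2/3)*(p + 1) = p^2 + 5*p/3 + 2/3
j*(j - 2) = j^2 - 2*j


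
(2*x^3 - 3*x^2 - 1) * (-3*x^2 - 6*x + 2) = -6*x^5 - 3*x^4 + 22*x^3 - 3*x^2 + 6*x - 2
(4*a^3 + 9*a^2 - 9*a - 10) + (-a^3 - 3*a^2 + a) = 3*a^3 + 6*a^2 - 8*a - 10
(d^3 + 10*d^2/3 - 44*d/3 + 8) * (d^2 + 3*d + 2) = d^5 + 19*d^4/3 - 8*d^3/3 - 88*d^2/3 - 16*d/3 + 16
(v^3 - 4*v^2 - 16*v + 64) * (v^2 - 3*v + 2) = v^5 - 7*v^4 - 2*v^3 + 104*v^2 - 224*v + 128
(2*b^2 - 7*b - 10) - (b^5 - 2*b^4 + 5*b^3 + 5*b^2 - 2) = -b^5 + 2*b^4 - 5*b^3 - 3*b^2 - 7*b - 8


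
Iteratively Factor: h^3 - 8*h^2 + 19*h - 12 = (h - 3)*(h^2 - 5*h + 4) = (h - 3)*(h - 1)*(h - 4)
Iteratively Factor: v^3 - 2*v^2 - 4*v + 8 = (v - 2)*(v^2 - 4) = (v - 2)^2*(v + 2)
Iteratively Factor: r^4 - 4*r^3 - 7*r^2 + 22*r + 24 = (r - 4)*(r^3 - 7*r - 6) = (r - 4)*(r + 1)*(r^2 - r - 6) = (r - 4)*(r - 3)*(r + 1)*(r + 2)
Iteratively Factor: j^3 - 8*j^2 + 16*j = (j - 4)*(j^2 - 4*j) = (j - 4)^2*(j)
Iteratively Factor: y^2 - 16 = (y + 4)*(y - 4)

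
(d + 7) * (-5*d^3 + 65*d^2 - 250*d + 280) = -5*d^4 + 30*d^3 + 205*d^2 - 1470*d + 1960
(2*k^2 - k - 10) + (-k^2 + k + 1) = k^2 - 9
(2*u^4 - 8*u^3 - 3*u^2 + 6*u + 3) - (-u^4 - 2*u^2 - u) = 3*u^4 - 8*u^3 - u^2 + 7*u + 3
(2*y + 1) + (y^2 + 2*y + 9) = y^2 + 4*y + 10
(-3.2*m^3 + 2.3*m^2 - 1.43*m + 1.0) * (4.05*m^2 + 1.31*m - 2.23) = -12.96*m^5 + 5.123*m^4 + 4.3575*m^3 - 2.9523*m^2 + 4.4989*m - 2.23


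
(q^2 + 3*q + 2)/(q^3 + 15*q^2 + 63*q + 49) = (q + 2)/(q^2 + 14*q + 49)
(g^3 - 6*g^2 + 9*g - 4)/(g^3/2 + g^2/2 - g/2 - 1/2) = 2*(g^2 - 5*g + 4)/(g^2 + 2*g + 1)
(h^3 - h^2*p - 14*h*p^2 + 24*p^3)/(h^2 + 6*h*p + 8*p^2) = (h^2 - 5*h*p + 6*p^2)/(h + 2*p)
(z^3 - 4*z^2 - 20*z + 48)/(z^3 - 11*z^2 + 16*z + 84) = (z^2 + 2*z - 8)/(z^2 - 5*z - 14)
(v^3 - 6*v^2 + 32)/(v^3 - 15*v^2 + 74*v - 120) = (v^2 - 2*v - 8)/(v^2 - 11*v + 30)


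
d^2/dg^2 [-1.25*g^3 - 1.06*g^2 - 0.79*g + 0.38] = -7.5*g - 2.12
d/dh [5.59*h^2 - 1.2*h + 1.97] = 11.18*h - 1.2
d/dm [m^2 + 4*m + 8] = 2*m + 4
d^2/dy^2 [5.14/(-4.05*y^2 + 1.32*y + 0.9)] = (-168.6177*y^2 + 54.95688*y + 5.14*(8.1*y - 1.32)*(16.2*y - 2.64) + 37.4706)/(-4.05*y^2 + 1.32*y + 0.9)^3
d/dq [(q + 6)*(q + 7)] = 2*q + 13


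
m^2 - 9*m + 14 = (m - 7)*(m - 2)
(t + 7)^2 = t^2 + 14*t + 49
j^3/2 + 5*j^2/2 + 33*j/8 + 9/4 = (j/2 + 1)*(j + 3/2)^2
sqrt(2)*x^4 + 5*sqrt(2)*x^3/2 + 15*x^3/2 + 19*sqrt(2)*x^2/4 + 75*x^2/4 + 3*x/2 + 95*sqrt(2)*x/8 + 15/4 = (x + 5/2)*(x + sqrt(2)/2)*(x + 3*sqrt(2))*(sqrt(2)*x + 1/2)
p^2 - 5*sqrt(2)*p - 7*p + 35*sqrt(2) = (p - 7)*(p - 5*sqrt(2))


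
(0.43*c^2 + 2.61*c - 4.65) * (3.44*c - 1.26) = 1.4792*c^3 + 8.4366*c^2 - 19.2846*c + 5.859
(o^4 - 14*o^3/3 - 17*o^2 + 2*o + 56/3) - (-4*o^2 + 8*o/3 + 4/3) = o^4 - 14*o^3/3 - 13*o^2 - 2*o/3 + 52/3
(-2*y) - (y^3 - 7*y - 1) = -y^3 + 5*y + 1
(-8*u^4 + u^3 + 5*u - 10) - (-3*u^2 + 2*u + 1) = -8*u^4 + u^3 + 3*u^2 + 3*u - 11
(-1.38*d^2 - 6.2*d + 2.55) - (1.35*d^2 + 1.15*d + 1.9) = -2.73*d^2 - 7.35*d + 0.65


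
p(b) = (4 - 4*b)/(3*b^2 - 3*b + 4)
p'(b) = (3 - 6*b)*(4 - 4*b)/(3*b^2 - 3*b + 4)^2 - 4/(3*b^2 - 3*b + 4)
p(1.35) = -0.26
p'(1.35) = -0.50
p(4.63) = -0.27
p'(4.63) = 0.05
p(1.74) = -0.38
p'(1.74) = -0.15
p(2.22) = -0.40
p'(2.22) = 0.01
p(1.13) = -0.12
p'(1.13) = -0.80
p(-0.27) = 1.01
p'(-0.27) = 0.13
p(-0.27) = 1.01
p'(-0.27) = 0.13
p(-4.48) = 0.28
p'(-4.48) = 0.06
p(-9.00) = 0.15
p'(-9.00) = 0.02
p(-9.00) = 0.15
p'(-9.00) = 0.02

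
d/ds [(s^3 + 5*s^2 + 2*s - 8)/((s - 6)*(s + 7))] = (s^4 + 2*s^3 - 123*s^2 - 404*s - 76)/(s^4 + 2*s^3 - 83*s^2 - 84*s + 1764)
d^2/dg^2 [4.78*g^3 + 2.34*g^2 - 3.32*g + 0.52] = 28.68*g + 4.68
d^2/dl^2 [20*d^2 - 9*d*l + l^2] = 2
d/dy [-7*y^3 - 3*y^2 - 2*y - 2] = -21*y^2 - 6*y - 2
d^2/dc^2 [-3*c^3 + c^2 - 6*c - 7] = 2 - 18*c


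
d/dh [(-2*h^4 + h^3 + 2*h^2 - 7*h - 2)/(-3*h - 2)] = 2*(9*h^4 + 5*h^3 - 6*h^2 - 4*h + 4)/(9*h^2 + 12*h + 4)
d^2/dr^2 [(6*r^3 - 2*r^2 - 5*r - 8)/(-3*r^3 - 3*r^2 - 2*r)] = 2*(72*r^6 + 243*r^5 + 531*r^4 + 555*r^3 + 360*r^2 + 144*r + 32)/(r^3*(27*r^6 + 81*r^5 + 135*r^4 + 135*r^3 + 90*r^2 + 36*r + 8))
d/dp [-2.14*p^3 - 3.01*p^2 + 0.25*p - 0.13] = -6.42*p^2 - 6.02*p + 0.25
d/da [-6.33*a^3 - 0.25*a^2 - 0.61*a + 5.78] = -18.99*a^2 - 0.5*a - 0.61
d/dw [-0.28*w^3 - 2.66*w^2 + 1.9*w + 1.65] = -0.84*w^2 - 5.32*w + 1.9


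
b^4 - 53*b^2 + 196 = (b - 7)*(b - 2)*(b + 2)*(b + 7)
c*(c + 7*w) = c^2 + 7*c*w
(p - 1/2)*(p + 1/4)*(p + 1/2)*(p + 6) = p^4 + 25*p^3/4 + 5*p^2/4 - 25*p/16 - 3/8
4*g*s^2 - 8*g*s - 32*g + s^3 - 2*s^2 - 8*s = (4*g + s)*(s - 4)*(s + 2)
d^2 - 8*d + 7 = (d - 7)*(d - 1)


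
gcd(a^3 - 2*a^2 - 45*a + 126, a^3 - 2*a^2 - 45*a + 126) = a^3 - 2*a^2 - 45*a + 126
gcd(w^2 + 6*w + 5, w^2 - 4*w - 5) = w + 1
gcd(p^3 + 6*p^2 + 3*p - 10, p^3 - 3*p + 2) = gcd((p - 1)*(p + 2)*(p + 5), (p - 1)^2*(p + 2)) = p^2 + p - 2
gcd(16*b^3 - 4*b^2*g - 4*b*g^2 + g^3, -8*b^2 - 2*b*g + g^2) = 8*b^2 + 2*b*g - g^2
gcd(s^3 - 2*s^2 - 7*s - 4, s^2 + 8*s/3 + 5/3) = s + 1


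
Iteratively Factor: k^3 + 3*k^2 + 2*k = (k + 1)*(k^2 + 2*k) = (k + 1)*(k + 2)*(k)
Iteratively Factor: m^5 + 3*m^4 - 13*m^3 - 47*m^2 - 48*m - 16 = (m + 1)*(m^4 + 2*m^3 - 15*m^2 - 32*m - 16) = (m + 1)^2*(m^3 + m^2 - 16*m - 16) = (m - 4)*(m + 1)^2*(m^2 + 5*m + 4) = (m - 4)*(m + 1)^3*(m + 4)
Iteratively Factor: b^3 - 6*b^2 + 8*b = (b - 2)*(b^2 - 4*b) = b*(b - 2)*(b - 4)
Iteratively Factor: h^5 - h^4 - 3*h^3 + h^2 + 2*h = (h + 1)*(h^4 - 2*h^3 - h^2 + 2*h) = (h - 2)*(h + 1)*(h^3 - h) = (h - 2)*(h - 1)*(h + 1)*(h^2 + h) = (h - 2)*(h - 1)*(h + 1)^2*(h)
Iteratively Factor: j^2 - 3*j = (j)*(j - 3)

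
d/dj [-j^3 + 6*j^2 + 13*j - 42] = -3*j^2 + 12*j + 13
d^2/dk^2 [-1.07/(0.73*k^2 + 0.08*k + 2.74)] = (1.140406*k^2 + 0.124976*k - 1.07*(1.46*k + 0.08)*(2.92*k + 0.16) + 4.280428)/(0.73*k^2 + 0.08*k + 2.74)^3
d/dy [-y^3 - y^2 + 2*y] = -3*y^2 - 2*y + 2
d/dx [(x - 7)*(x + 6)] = 2*x - 1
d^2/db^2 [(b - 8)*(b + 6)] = 2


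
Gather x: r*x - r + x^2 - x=-r + x^2 + x*(r - 1)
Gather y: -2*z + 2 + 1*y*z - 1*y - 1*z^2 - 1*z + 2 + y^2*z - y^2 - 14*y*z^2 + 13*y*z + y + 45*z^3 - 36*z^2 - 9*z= y^2*(z - 1) + y*(-14*z^2 + 14*z) + 45*z^3 - 37*z^2 - 12*z + 4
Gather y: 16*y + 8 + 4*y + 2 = 20*y + 10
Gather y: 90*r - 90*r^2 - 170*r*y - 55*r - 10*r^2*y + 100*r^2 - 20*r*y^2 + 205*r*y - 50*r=10*r^2 - 20*r*y^2 - 15*r + y*(-10*r^2 + 35*r)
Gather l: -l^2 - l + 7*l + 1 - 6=-l^2 + 6*l - 5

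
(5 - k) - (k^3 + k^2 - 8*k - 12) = -k^3 - k^2 + 7*k + 17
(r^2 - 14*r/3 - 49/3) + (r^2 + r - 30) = 2*r^2 - 11*r/3 - 139/3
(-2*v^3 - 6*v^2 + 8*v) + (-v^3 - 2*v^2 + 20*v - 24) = -3*v^3 - 8*v^2 + 28*v - 24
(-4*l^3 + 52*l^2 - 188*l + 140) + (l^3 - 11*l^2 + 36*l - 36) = -3*l^3 + 41*l^2 - 152*l + 104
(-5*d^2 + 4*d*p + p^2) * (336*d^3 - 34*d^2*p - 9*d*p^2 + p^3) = -1680*d^5 + 1514*d^4*p + 245*d^3*p^2 - 75*d^2*p^3 - 5*d*p^4 + p^5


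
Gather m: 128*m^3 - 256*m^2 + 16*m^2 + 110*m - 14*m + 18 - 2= 128*m^3 - 240*m^2 + 96*m + 16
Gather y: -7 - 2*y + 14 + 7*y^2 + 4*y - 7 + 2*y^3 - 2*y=2*y^3 + 7*y^2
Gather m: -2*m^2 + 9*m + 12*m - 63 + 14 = -2*m^2 + 21*m - 49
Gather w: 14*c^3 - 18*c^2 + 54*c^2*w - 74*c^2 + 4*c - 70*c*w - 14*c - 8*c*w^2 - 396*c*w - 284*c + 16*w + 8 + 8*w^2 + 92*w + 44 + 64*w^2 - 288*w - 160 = 14*c^3 - 92*c^2 - 294*c + w^2*(72 - 8*c) + w*(54*c^2 - 466*c - 180) - 108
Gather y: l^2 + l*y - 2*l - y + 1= l^2 - 2*l + y*(l - 1) + 1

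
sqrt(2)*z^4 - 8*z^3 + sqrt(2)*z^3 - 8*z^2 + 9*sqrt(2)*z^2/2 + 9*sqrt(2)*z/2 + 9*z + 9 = (z + 1)*(z - 3*sqrt(2))*(z - 3*sqrt(2)/2)*(sqrt(2)*z + 1)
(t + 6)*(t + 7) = t^2 + 13*t + 42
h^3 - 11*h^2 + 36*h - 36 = (h - 6)*(h - 3)*(h - 2)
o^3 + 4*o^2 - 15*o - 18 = (o - 3)*(o + 1)*(o + 6)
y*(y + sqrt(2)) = y^2 + sqrt(2)*y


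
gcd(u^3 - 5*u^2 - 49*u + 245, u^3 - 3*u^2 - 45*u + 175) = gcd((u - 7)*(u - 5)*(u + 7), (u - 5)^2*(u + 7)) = u^2 + 2*u - 35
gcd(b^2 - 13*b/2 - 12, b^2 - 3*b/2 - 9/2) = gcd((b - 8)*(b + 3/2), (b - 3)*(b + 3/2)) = b + 3/2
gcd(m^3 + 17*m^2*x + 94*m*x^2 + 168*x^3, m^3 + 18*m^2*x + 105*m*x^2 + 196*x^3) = m^2 + 11*m*x + 28*x^2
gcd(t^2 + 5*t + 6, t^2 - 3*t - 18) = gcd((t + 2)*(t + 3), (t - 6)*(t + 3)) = t + 3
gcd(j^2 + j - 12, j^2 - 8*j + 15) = j - 3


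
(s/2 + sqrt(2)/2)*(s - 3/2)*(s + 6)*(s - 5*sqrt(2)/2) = s^4/2 - 3*sqrt(2)*s^3/4 + 9*s^3/4 - 7*s^2 - 27*sqrt(2)*s^2/8 - 45*s/4 + 27*sqrt(2)*s/4 + 45/2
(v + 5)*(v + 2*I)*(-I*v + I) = -I*v^3 + 2*v^2 - 4*I*v^2 + 8*v + 5*I*v - 10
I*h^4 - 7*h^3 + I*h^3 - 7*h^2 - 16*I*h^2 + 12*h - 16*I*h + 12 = (h + 2*I)^2*(h + 3*I)*(I*h + I)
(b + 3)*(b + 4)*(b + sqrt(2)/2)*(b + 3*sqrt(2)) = b^4 + 7*sqrt(2)*b^3/2 + 7*b^3 + 15*b^2 + 49*sqrt(2)*b^2/2 + 21*b + 42*sqrt(2)*b + 36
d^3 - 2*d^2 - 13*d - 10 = (d - 5)*(d + 1)*(d + 2)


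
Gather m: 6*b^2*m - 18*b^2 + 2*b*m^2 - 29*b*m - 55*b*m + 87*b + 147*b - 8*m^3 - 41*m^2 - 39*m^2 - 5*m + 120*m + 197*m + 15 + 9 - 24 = -18*b^2 + 234*b - 8*m^3 + m^2*(2*b - 80) + m*(6*b^2 - 84*b + 312)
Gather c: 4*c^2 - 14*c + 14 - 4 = 4*c^2 - 14*c + 10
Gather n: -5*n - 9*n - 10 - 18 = -14*n - 28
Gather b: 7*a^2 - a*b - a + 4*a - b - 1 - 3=7*a^2 + 3*a + b*(-a - 1) - 4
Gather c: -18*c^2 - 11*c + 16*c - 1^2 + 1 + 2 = -18*c^2 + 5*c + 2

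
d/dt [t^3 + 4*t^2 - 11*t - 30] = 3*t^2 + 8*t - 11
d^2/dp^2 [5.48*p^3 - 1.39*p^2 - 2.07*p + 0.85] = 32.88*p - 2.78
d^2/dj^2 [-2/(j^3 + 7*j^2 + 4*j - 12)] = 4*((3*j + 7)*(j^3 + 7*j^2 + 4*j - 12) - (3*j^2 + 14*j + 4)^2)/(j^3 + 7*j^2 + 4*j - 12)^3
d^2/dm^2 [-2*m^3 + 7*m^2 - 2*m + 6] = 14 - 12*m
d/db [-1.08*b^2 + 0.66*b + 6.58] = 0.66 - 2.16*b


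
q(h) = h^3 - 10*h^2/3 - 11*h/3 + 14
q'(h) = 3*h^2 - 20*h/3 - 11/3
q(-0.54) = 14.85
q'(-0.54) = 0.81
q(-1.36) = 10.31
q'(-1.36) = 10.95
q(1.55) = 4.03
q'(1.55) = -6.79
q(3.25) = 1.20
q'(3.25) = 6.35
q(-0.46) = 14.88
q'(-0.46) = 0.03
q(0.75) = 9.80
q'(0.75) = -6.98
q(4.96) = 35.83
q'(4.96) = 37.07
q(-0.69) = 14.61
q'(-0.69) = 2.36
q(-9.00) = -952.00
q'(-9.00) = 299.33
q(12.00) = 1218.00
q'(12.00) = 348.33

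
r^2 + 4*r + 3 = (r + 1)*(r + 3)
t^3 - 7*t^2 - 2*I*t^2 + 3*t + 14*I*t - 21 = (t - 7)*(t - 3*I)*(t + I)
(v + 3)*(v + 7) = v^2 + 10*v + 21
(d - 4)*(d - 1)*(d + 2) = d^3 - 3*d^2 - 6*d + 8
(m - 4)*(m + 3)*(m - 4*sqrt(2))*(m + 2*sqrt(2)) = m^4 - 2*sqrt(2)*m^3 - m^3 - 28*m^2 + 2*sqrt(2)*m^2 + 16*m + 24*sqrt(2)*m + 192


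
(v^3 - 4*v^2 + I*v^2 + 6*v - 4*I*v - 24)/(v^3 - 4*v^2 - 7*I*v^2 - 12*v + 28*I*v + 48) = (v^2 + I*v + 6)/(v^2 - 7*I*v - 12)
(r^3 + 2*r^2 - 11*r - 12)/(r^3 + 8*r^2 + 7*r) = (r^2 + r - 12)/(r*(r + 7))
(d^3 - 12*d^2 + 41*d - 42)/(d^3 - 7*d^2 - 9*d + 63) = (d - 2)/(d + 3)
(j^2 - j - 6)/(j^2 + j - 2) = (j - 3)/(j - 1)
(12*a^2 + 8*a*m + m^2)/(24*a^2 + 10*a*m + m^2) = (2*a + m)/(4*a + m)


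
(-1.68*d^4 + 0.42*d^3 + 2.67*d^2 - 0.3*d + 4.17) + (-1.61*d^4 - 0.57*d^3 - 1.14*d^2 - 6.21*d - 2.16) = -3.29*d^4 - 0.15*d^3 + 1.53*d^2 - 6.51*d + 2.01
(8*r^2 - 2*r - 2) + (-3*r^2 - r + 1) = 5*r^2 - 3*r - 1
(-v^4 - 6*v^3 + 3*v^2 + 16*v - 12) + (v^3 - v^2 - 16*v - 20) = -v^4 - 5*v^3 + 2*v^2 - 32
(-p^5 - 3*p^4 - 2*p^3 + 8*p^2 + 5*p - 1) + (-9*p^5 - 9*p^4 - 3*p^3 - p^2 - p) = -10*p^5 - 12*p^4 - 5*p^3 + 7*p^2 + 4*p - 1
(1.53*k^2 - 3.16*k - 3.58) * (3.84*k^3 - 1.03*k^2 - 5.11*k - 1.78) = 5.8752*k^5 - 13.7103*k^4 - 18.3107*k^3 + 17.1116*k^2 + 23.9186*k + 6.3724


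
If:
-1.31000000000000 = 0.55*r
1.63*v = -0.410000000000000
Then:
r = -2.38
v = -0.25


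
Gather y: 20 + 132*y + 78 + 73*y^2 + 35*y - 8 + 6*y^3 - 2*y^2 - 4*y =6*y^3 + 71*y^2 + 163*y + 90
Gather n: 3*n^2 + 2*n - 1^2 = 3*n^2 + 2*n - 1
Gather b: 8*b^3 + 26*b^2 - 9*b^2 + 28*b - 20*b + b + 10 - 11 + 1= 8*b^3 + 17*b^2 + 9*b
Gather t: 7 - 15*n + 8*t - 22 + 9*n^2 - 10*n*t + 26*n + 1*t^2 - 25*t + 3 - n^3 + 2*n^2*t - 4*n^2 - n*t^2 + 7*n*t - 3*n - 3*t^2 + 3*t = -n^3 + 5*n^2 + 8*n + t^2*(-n - 2) + t*(2*n^2 - 3*n - 14) - 12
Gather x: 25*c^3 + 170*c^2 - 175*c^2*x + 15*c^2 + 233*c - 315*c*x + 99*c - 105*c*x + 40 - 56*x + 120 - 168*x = 25*c^3 + 185*c^2 + 332*c + x*(-175*c^2 - 420*c - 224) + 160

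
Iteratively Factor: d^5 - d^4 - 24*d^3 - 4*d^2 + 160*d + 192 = (d + 2)*(d^4 - 3*d^3 - 18*d^2 + 32*d + 96) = (d - 4)*(d + 2)*(d^3 + d^2 - 14*d - 24) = (d - 4)^2*(d + 2)*(d^2 + 5*d + 6) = (d - 4)^2*(d + 2)*(d + 3)*(d + 2)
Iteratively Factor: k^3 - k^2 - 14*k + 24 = (k - 2)*(k^2 + k - 12) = (k - 3)*(k - 2)*(k + 4)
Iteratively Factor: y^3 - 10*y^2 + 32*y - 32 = (y - 4)*(y^2 - 6*y + 8) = (y - 4)^2*(y - 2)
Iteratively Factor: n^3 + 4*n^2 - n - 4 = (n + 1)*(n^2 + 3*n - 4) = (n + 1)*(n + 4)*(n - 1)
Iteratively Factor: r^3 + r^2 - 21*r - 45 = (r + 3)*(r^2 - 2*r - 15) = (r + 3)^2*(r - 5)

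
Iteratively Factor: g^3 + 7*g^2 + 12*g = (g + 4)*(g^2 + 3*g) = g*(g + 4)*(g + 3)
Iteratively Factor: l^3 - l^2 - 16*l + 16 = (l + 4)*(l^2 - 5*l + 4) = (l - 1)*(l + 4)*(l - 4)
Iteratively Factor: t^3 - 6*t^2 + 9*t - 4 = (t - 1)*(t^2 - 5*t + 4) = (t - 1)^2*(t - 4)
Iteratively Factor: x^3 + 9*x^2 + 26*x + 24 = (x + 2)*(x^2 + 7*x + 12) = (x + 2)*(x + 4)*(x + 3)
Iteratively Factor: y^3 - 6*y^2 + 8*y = (y - 2)*(y^2 - 4*y) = (y - 4)*(y - 2)*(y)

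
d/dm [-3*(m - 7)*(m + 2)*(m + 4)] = -9*m^2 + 6*m + 102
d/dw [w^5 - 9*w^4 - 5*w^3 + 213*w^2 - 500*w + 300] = 5*w^4 - 36*w^3 - 15*w^2 + 426*w - 500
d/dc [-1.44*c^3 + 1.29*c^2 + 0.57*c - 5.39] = -4.32*c^2 + 2.58*c + 0.57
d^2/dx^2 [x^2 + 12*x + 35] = 2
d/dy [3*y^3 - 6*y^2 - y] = 9*y^2 - 12*y - 1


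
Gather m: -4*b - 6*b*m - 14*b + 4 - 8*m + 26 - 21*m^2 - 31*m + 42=-18*b - 21*m^2 + m*(-6*b - 39) + 72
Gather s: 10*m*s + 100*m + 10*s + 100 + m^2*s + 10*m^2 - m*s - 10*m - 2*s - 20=10*m^2 + 90*m + s*(m^2 + 9*m + 8) + 80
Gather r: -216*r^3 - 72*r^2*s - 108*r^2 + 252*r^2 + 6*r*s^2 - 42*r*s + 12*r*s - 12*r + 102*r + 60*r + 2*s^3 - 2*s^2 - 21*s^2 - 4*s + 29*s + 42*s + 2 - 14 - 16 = -216*r^3 + r^2*(144 - 72*s) + r*(6*s^2 - 30*s + 150) + 2*s^3 - 23*s^2 + 67*s - 28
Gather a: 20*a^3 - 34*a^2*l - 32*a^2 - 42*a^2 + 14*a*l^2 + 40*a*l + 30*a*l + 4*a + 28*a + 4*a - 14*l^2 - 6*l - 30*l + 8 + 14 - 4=20*a^3 + a^2*(-34*l - 74) + a*(14*l^2 + 70*l + 36) - 14*l^2 - 36*l + 18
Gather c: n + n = 2*n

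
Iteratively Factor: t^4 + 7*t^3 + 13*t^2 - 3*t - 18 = (t + 2)*(t^3 + 5*t^2 + 3*t - 9) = (t + 2)*(t + 3)*(t^2 + 2*t - 3) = (t + 2)*(t + 3)^2*(t - 1)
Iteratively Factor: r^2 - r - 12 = (r + 3)*(r - 4)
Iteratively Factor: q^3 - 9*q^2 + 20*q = (q - 5)*(q^2 - 4*q) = (q - 5)*(q - 4)*(q)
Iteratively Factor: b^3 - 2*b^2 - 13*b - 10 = (b + 2)*(b^2 - 4*b - 5) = (b - 5)*(b + 2)*(b + 1)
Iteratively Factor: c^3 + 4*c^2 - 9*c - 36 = (c - 3)*(c^2 + 7*c + 12) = (c - 3)*(c + 4)*(c + 3)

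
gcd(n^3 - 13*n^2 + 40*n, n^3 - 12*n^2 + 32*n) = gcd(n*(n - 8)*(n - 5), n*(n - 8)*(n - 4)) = n^2 - 8*n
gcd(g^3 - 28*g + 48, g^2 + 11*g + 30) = g + 6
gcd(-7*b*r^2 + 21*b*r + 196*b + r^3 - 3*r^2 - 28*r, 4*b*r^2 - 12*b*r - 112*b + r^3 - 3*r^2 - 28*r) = r^2 - 3*r - 28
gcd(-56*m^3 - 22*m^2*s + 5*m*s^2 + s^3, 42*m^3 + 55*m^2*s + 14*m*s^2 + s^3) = 7*m + s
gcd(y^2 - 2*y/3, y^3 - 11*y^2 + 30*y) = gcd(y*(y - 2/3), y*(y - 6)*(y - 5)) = y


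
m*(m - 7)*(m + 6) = m^3 - m^2 - 42*m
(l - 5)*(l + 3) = l^2 - 2*l - 15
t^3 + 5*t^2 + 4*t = t*(t + 1)*(t + 4)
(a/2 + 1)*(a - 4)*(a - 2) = a^3/2 - 2*a^2 - 2*a + 8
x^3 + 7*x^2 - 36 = (x - 2)*(x + 3)*(x + 6)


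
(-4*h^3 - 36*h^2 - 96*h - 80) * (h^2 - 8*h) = -4*h^5 - 4*h^4 + 192*h^3 + 688*h^2 + 640*h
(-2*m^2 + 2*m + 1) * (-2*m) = 4*m^3 - 4*m^2 - 2*m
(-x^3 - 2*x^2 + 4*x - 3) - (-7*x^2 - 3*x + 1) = -x^3 + 5*x^2 + 7*x - 4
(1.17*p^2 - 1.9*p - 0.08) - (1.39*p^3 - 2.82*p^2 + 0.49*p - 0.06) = -1.39*p^3 + 3.99*p^2 - 2.39*p - 0.02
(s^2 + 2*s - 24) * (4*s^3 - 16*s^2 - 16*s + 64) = 4*s^5 - 8*s^4 - 144*s^3 + 416*s^2 + 512*s - 1536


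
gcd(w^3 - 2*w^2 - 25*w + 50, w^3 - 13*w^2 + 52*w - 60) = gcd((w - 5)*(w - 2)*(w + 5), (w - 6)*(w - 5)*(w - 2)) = w^2 - 7*w + 10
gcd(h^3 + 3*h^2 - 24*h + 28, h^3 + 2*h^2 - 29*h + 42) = h^2 + 5*h - 14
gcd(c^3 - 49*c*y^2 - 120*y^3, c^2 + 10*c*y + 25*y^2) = c + 5*y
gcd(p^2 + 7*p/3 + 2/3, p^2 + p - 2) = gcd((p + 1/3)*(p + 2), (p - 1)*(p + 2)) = p + 2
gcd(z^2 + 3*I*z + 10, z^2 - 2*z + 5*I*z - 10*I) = z + 5*I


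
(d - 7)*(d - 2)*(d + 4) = d^3 - 5*d^2 - 22*d + 56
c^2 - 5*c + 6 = (c - 3)*(c - 2)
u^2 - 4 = (u - 2)*(u + 2)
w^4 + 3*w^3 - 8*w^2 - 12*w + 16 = (w - 2)*(w - 1)*(w + 2)*(w + 4)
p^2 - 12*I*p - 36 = (p - 6*I)^2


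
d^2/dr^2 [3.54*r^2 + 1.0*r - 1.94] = 7.08000000000000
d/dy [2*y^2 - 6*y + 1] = 4*y - 6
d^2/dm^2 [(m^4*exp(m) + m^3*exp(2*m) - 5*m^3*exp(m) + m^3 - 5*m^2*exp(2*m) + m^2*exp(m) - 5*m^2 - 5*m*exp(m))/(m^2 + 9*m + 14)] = (m^8*exp(m) + 4*m^7*exp(2*m) + 17*m^7*exp(m) + 56*m^6*exp(2*m) + 102*m^6*exp(m) + 184*m^5*exp(2*m) + 158*m^5*exp(m) - 480*m^4*exp(2*m) - 863*m^4*exp(m) - 3692*m^3*exp(2*m) - 4379*m^3*exp(m) + 224*m^3 - 7952*m^2*exp(2*m) - 7700*m^2*exp(m) + 1176*m^2 - 6664*m*exp(2*m) - 6916*m*exp(m) + 1176*m - 1960*exp(2*m) - 308*exp(m) - 1960)/(m^6 + 27*m^5 + 285*m^4 + 1485*m^3 + 3990*m^2 + 5292*m + 2744)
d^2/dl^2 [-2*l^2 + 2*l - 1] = -4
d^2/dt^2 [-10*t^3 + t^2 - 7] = 2 - 60*t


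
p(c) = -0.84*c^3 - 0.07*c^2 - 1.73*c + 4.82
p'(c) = -2.52*c^2 - 0.14*c - 1.73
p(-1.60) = 10.85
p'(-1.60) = -7.96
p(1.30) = 0.61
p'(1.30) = -6.17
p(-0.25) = 5.26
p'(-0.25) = -1.85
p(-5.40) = 144.39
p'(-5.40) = -74.46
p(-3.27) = 39.10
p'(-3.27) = -28.22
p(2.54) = -13.79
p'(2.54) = -18.34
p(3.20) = -28.96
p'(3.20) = -27.98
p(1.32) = 0.48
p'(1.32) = -6.31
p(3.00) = -23.68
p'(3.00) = -24.83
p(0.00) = 4.82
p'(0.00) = -1.73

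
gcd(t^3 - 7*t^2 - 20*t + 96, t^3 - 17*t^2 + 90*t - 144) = t^2 - 11*t + 24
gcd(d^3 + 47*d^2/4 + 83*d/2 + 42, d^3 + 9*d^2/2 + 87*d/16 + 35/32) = d + 7/4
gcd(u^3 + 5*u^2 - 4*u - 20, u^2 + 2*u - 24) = 1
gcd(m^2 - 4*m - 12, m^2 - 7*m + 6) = m - 6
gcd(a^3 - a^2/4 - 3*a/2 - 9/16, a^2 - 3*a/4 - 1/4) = 1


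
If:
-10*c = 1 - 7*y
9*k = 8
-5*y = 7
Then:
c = -27/25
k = 8/9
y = -7/5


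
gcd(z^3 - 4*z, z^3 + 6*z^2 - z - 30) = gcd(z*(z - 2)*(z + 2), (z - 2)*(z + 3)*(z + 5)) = z - 2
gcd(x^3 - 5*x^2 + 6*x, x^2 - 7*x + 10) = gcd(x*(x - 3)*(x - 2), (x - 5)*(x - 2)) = x - 2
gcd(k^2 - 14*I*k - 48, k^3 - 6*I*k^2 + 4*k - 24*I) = k - 6*I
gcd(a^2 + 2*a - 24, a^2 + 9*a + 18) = a + 6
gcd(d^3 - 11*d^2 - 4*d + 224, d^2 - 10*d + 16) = d - 8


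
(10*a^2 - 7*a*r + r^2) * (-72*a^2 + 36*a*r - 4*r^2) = -720*a^4 + 864*a^3*r - 364*a^2*r^2 + 64*a*r^3 - 4*r^4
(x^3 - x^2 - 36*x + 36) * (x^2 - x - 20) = x^5 - 2*x^4 - 55*x^3 + 92*x^2 + 684*x - 720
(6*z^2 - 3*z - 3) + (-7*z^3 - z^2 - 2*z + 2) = -7*z^3 + 5*z^2 - 5*z - 1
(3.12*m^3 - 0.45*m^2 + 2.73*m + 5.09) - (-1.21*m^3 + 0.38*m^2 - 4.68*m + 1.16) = 4.33*m^3 - 0.83*m^2 + 7.41*m + 3.93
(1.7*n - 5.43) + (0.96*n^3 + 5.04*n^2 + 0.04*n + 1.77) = 0.96*n^3 + 5.04*n^2 + 1.74*n - 3.66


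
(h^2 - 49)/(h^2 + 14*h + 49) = (h - 7)/(h + 7)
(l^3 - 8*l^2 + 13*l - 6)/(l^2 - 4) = (l^3 - 8*l^2 + 13*l - 6)/(l^2 - 4)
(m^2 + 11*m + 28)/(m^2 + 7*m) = (m + 4)/m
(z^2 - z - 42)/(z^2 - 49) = (z + 6)/(z + 7)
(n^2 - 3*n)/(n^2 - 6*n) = (n - 3)/(n - 6)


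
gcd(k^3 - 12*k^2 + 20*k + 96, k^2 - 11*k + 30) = k - 6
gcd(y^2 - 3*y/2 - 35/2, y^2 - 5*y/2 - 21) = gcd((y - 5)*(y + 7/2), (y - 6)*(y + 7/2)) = y + 7/2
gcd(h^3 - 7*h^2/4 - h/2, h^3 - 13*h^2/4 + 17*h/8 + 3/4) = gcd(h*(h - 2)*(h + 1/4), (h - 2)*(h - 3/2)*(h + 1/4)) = h^2 - 7*h/4 - 1/2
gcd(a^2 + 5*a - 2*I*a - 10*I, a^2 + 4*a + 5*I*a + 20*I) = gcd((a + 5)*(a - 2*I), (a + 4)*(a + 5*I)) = 1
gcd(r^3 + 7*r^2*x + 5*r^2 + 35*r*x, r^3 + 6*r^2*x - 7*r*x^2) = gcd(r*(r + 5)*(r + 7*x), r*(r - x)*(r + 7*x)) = r^2 + 7*r*x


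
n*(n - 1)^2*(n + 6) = n^4 + 4*n^3 - 11*n^2 + 6*n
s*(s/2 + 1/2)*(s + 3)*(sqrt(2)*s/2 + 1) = sqrt(2)*s^4/4 + s^3/2 + sqrt(2)*s^3 + 3*sqrt(2)*s^2/4 + 2*s^2 + 3*s/2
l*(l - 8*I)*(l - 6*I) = l^3 - 14*I*l^2 - 48*l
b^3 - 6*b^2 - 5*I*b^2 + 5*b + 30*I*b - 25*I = (b - 5)*(b - 1)*(b - 5*I)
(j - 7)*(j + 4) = j^2 - 3*j - 28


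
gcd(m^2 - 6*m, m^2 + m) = m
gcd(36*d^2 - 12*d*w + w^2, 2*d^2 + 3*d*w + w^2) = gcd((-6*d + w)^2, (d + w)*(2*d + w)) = 1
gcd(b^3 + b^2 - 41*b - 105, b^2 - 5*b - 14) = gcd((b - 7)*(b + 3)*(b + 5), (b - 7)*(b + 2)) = b - 7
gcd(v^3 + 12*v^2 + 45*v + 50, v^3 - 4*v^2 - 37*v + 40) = v + 5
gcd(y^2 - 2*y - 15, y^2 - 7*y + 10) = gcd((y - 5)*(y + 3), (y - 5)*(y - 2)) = y - 5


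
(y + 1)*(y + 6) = y^2 + 7*y + 6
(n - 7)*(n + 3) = n^2 - 4*n - 21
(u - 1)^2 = u^2 - 2*u + 1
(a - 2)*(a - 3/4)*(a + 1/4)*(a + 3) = a^4 + a^3/2 - 107*a^2/16 + 45*a/16 + 9/8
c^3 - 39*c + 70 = (c - 5)*(c - 2)*(c + 7)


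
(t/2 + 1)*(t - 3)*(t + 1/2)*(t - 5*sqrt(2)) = t^4/2 - 5*sqrt(2)*t^3/2 - t^3/4 - 13*t^2/4 + 5*sqrt(2)*t^2/4 - 3*t/2 + 65*sqrt(2)*t/4 + 15*sqrt(2)/2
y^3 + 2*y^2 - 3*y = y*(y - 1)*(y + 3)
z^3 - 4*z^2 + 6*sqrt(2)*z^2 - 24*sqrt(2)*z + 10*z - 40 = (z - 4)*(z + sqrt(2))*(z + 5*sqrt(2))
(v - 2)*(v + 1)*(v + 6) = v^3 + 5*v^2 - 8*v - 12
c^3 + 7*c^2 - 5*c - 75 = (c - 3)*(c + 5)^2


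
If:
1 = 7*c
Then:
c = 1/7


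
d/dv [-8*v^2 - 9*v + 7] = -16*v - 9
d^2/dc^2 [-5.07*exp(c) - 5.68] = -5.07*exp(c)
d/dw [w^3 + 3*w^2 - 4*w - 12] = 3*w^2 + 6*w - 4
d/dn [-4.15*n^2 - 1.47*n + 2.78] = -8.3*n - 1.47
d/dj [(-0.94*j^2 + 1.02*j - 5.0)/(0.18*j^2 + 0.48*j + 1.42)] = (-0.6348*j^2 - 0.8696*j + 3.8484)/(0.0324*j^4 + 0.1728*j^3 + 0.7416*j^2 + 1.3632*j + 2.0164)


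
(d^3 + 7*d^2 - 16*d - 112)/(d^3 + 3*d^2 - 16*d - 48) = (d + 7)/(d + 3)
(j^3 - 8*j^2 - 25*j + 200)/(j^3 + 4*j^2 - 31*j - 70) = (j^2 - 3*j - 40)/(j^2 + 9*j + 14)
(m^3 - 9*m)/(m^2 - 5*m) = (m^2 - 9)/(m - 5)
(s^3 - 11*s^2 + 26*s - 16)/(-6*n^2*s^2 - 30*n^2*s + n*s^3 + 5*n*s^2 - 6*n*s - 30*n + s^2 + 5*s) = (-s^3 + 11*s^2 - 26*s + 16)/(6*n^2*s^2 + 30*n^2*s - n*s^3 - 5*n*s^2 + 6*n*s + 30*n - s^2 - 5*s)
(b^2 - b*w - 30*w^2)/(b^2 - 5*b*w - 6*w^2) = (b + 5*w)/(b + w)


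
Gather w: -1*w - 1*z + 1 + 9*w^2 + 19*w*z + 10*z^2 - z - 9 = 9*w^2 + w*(19*z - 1) + 10*z^2 - 2*z - 8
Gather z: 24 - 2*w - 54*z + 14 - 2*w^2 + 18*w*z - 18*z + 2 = -2*w^2 - 2*w + z*(18*w - 72) + 40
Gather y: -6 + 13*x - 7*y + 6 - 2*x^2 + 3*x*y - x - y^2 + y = -2*x^2 + 12*x - y^2 + y*(3*x - 6)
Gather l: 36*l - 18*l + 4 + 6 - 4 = 18*l + 6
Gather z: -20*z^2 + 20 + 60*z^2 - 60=40*z^2 - 40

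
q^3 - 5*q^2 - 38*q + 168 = (q - 7)*(q - 4)*(q + 6)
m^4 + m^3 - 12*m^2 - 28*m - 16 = (m - 4)*(m + 1)*(m + 2)^2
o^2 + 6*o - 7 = (o - 1)*(o + 7)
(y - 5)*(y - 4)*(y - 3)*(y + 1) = y^4 - 11*y^3 + 35*y^2 - 13*y - 60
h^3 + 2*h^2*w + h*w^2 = h*(h + w)^2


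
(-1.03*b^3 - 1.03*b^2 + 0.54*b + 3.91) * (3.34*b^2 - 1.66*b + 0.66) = -3.4402*b^5 - 1.7304*b^4 + 2.8336*b^3 + 11.4832*b^2 - 6.1342*b + 2.5806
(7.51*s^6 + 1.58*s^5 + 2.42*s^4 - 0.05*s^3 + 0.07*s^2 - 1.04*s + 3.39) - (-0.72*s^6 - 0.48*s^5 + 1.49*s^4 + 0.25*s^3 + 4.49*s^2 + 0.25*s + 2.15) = 8.23*s^6 + 2.06*s^5 + 0.93*s^4 - 0.3*s^3 - 4.42*s^2 - 1.29*s + 1.24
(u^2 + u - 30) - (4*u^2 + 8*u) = -3*u^2 - 7*u - 30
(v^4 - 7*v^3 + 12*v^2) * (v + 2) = v^5 - 5*v^4 - 2*v^3 + 24*v^2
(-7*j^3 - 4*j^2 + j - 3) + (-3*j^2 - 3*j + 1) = -7*j^3 - 7*j^2 - 2*j - 2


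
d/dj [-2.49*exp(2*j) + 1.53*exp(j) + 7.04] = (1.53 - 4.98*exp(j))*exp(j)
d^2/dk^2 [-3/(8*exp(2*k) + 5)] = (480 - 768*exp(2*k))*exp(2*k)/(8*exp(2*k) + 5)^3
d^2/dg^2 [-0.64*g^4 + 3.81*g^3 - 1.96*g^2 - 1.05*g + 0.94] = -7.68*g^2 + 22.86*g - 3.92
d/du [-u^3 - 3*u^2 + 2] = 3*u*(-u - 2)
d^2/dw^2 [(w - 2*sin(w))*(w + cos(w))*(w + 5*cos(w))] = 2*w^2*sin(w) - 6*w^2*cos(w) - 24*w*sin(w) + 24*w*sin(2*w) - 8*w*cos(w) - 10*w*cos(2*w) + 6*w - 3*sin(w)/2 - 10*sin(2*w) + 45*sin(3*w)/2 + 12*cos(w) - 24*cos(2*w)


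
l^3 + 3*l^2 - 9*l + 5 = (l - 1)^2*(l + 5)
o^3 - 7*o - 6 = (o - 3)*(o + 1)*(o + 2)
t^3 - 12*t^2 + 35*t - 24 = (t - 8)*(t - 3)*(t - 1)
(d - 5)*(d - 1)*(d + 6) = d^3 - 31*d + 30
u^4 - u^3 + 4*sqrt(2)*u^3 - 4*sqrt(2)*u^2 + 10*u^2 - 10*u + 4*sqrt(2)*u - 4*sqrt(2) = (u - 1)*(u + sqrt(2))^2*(u + 2*sqrt(2))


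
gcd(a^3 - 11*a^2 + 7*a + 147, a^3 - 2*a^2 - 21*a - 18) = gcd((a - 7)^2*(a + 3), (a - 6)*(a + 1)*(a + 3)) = a + 3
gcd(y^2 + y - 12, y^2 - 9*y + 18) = y - 3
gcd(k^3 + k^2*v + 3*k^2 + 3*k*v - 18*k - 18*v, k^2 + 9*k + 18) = k + 6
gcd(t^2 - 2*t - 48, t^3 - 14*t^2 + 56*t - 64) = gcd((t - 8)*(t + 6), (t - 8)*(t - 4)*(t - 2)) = t - 8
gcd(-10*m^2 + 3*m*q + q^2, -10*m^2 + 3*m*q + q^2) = -10*m^2 + 3*m*q + q^2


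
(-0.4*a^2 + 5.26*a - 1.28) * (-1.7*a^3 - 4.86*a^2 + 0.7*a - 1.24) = 0.68*a^5 - 6.998*a^4 - 23.6676*a^3 + 10.3988*a^2 - 7.4184*a + 1.5872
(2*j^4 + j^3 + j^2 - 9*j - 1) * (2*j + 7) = 4*j^5 + 16*j^4 + 9*j^3 - 11*j^2 - 65*j - 7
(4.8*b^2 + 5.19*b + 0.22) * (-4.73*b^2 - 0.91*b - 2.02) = -22.704*b^4 - 28.9167*b^3 - 15.4595*b^2 - 10.684*b - 0.4444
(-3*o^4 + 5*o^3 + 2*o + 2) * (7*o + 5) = -21*o^5 + 20*o^4 + 25*o^3 + 14*o^2 + 24*o + 10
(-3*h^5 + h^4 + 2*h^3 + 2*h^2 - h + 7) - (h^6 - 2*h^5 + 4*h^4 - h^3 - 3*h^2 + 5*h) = -h^6 - h^5 - 3*h^4 + 3*h^3 + 5*h^2 - 6*h + 7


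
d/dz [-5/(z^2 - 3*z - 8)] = 5*(2*z - 3)/(-z^2 + 3*z + 8)^2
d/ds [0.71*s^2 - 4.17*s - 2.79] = 1.42*s - 4.17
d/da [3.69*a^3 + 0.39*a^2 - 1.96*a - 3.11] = 11.07*a^2 + 0.78*a - 1.96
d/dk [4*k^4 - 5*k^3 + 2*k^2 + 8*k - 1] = 16*k^3 - 15*k^2 + 4*k + 8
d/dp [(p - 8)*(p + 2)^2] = (p + 2)*(3*p - 14)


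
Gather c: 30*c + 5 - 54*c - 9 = -24*c - 4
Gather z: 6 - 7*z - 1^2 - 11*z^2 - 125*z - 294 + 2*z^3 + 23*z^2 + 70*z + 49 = 2*z^3 + 12*z^2 - 62*z - 240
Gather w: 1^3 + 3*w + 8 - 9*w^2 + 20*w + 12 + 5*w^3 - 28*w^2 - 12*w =5*w^3 - 37*w^2 + 11*w + 21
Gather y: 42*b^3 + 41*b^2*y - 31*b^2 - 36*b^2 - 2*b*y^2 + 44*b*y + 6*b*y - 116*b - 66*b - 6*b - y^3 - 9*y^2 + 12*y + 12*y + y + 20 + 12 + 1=42*b^3 - 67*b^2 - 188*b - y^3 + y^2*(-2*b - 9) + y*(41*b^2 + 50*b + 25) + 33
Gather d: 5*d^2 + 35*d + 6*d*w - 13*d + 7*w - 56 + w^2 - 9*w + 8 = 5*d^2 + d*(6*w + 22) + w^2 - 2*w - 48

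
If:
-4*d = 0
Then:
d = 0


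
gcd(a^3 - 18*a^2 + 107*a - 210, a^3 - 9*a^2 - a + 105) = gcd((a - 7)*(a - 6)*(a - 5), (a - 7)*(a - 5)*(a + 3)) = a^2 - 12*a + 35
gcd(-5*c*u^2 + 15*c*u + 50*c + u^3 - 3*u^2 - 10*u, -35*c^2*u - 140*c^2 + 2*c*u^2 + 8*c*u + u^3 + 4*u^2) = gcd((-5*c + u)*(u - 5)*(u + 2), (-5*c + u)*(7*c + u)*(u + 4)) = -5*c + u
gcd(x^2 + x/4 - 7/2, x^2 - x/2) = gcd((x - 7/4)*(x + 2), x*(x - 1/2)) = 1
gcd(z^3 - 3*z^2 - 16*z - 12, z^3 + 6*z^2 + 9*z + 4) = z + 1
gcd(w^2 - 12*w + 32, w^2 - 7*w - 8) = w - 8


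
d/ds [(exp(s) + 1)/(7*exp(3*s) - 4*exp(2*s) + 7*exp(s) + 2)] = (-(exp(s) + 1)*(21*exp(2*s) - 8*exp(s) + 7) + 7*exp(3*s) - 4*exp(2*s) + 7*exp(s) + 2)*exp(s)/(7*exp(3*s) - 4*exp(2*s) + 7*exp(s) + 2)^2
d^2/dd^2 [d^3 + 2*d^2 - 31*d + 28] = 6*d + 4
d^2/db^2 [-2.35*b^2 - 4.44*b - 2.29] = -4.70000000000000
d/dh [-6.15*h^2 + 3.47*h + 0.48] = 3.47 - 12.3*h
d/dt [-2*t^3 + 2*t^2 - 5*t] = -6*t^2 + 4*t - 5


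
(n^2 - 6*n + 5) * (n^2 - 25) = n^4 - 6*n^3 - 20*n^2 + 150*n - 125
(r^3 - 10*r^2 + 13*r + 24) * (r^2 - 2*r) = r^5 - 12*r^4 + 33*r^3 - 2*r^2 - 48*r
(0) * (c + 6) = 0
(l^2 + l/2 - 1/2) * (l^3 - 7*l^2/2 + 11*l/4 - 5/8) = l^5 - 3*l^4 + l^3/2 + 5*l^2/2 - 27*l/16 + 5/16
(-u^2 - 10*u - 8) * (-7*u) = 7*u^3 + 70*u^2 + 56*u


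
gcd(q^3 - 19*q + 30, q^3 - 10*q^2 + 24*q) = 1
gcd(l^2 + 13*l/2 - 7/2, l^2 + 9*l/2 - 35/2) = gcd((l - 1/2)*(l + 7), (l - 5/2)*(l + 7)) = l + 7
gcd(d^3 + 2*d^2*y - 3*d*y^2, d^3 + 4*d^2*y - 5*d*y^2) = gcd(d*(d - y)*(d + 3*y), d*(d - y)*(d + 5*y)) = -d^2 + d*y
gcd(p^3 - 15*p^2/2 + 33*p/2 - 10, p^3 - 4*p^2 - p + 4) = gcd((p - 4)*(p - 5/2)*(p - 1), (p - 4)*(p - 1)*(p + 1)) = p^2 - 5*p + 4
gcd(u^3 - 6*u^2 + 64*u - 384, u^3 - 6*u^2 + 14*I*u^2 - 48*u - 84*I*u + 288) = u^2 + u*(-6 + 8*I) - 48*I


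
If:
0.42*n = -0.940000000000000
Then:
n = -2.24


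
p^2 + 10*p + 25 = (p + 5)^2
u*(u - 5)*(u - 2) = u^3 - 7*u^2 + 10*u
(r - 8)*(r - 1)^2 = r^3 - 10*r^2 + 17*r - 8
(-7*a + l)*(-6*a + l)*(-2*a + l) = -84*a^3 + 68*a^2*l - 15*a*l^2 + l^3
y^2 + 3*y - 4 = (y - 1)*(y + 4)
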